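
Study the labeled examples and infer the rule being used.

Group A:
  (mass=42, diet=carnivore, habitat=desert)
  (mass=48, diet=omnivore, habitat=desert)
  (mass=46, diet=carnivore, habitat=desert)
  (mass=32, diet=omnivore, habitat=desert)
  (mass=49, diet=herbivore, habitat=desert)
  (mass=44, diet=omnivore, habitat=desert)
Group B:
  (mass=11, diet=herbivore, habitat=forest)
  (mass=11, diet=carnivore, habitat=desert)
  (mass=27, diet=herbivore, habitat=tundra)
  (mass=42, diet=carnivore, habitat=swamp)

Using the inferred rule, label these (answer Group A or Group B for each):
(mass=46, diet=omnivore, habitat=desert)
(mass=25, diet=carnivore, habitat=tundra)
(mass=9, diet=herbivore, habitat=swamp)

All 'Group A' examples share one property — habitat is desert AND mass ≥ 27 — and every 'Group B' example lacks it.
(mass=46, diet=omnivore, habitat=desert): Group A (habitat is desert, mass = 46). (mass=25, diet=carnivore, habitat=tundra): Group B (habitat is tundra, mass = 25). (mass=9, diet=herbivore, habitat=swamp): Group B (habitat is swamp, mass = 9).

Group A, Group B, Group B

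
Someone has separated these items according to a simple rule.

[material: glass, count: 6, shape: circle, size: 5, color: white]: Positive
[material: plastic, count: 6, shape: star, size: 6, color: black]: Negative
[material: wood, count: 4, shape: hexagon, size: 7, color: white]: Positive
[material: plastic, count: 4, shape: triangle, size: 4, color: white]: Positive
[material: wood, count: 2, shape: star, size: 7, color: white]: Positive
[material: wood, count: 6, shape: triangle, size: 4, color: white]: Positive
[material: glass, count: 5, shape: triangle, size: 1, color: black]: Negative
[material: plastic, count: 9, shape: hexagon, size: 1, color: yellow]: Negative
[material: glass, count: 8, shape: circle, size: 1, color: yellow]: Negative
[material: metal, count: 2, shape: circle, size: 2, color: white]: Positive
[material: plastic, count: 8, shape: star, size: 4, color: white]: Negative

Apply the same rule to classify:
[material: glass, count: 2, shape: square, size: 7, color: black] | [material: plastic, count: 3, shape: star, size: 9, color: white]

All 'Positive' examples share one property — color is white AND count ≤ 6 — and every 'Negative' example lacks it.
[material: glass, count: 2, shape: square, size: 7, color: black]: color is black, count = 2 — fails this test, so Negative.
[material: plastic, count: 3, shape: star, size: 9, color: white]: color is white, count = 3 — qualifies, so Positive.

Negative, Positive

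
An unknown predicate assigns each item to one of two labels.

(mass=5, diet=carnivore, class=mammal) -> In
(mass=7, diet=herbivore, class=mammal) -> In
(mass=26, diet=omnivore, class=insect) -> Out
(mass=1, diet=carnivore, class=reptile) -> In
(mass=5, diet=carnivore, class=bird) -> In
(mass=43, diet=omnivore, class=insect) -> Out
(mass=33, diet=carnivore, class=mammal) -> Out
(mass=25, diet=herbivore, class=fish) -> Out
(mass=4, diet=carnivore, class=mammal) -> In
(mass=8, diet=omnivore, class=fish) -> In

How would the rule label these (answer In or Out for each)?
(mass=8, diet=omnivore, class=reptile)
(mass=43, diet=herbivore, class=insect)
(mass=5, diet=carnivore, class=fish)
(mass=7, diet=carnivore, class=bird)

In, Out, In, In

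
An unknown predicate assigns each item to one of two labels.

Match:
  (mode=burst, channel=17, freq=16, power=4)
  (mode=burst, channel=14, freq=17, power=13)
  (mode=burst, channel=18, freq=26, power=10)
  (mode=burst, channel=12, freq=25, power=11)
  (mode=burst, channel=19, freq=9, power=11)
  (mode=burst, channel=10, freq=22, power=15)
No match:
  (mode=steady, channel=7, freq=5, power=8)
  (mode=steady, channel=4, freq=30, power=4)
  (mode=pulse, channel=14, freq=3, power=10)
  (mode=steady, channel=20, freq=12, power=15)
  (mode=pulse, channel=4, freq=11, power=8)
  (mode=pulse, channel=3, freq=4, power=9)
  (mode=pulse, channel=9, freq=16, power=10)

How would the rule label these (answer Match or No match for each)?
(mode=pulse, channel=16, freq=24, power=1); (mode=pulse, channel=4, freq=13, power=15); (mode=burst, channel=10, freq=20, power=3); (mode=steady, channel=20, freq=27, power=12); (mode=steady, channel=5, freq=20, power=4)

Rule: mode is burst. This holds for each 'Match' example and fails for each 'No match' one.
(mode=pulse, channel=16, freq=24, power=1) — mode is pulse, hence No match.
(mode=pulse, channel=4, freq=13, power=15) — mode is pulse, hence No match.
(mode=burst, channel=10, freq=20, power=3) — mode is burst, hence Match.
(mode=steady, channel=20, freq=27, power=12) — mode is steady, hence No match.
(mode=steady, channel=5, freq=20, power=4) — mode is steady, hence No match.

No match, No match, Match, No match, No match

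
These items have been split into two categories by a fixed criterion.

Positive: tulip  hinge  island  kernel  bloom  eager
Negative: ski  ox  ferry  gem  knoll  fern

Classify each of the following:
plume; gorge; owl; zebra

The classifier is using: has ≥ 2 vowels.
plume: 2 vowels — checks out, so Positive. gorge: 2 vowels — checks out, so Positive. owl: 1 vowel — doesn't match, so Negative. zebra: 2 vowels — checks out, so Positive.

Positive, Positive, Negative, Positive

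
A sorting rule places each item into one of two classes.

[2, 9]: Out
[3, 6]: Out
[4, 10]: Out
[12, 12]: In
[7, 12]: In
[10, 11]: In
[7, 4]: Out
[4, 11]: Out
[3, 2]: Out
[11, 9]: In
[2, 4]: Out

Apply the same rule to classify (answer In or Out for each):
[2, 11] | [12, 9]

Out, In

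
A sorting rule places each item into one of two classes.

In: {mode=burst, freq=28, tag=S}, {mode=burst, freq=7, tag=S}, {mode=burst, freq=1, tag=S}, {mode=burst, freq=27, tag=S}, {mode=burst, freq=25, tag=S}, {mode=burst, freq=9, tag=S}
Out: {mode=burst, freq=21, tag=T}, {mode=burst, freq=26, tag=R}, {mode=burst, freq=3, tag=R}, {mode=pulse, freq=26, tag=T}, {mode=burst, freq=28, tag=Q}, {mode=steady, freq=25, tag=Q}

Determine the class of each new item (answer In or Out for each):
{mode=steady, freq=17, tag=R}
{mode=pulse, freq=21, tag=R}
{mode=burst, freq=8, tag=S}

The distinguishing property — tag is S — holds for all the 'In' cases and none of the 'Out' cases.
Out: {mode=steady, freq=17, tag=R}, since tag is R. Out: {mode=pulse, freq=21, tag=R}, since tag is R. In: {mode=burst, freq=8, tag=S}, since tag is S.

Out, Out, In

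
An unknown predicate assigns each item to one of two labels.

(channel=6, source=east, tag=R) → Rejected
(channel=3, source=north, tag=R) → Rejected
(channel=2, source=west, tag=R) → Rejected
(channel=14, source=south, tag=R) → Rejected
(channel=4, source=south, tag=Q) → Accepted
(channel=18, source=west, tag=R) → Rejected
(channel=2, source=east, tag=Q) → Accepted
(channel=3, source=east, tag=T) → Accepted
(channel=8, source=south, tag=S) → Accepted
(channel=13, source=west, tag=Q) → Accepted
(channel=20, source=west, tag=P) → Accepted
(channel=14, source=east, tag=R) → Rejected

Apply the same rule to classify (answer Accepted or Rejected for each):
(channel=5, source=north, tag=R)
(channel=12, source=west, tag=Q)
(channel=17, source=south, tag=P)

'Accepted' ⟺ tag is not R.

Rejected, Accepted, Accepted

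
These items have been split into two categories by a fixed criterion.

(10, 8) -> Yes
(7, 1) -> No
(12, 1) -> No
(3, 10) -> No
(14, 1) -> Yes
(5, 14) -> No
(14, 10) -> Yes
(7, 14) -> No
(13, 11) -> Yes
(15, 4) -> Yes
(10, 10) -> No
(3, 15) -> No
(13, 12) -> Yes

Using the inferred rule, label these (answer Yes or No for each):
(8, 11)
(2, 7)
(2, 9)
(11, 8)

The simplest hypothesis consistent with all the labels is: first > second AND sum ≥ 15.
(8, 11) → 8 < 11, 8+11 = 19 → No. (2, 7) → 2 < 7, 2+7 = 9 → No. (2, 9) → 2 < 9, 2+9 = 11 → No. (11, 8) → 11 > 8, 11+8 = 19 → Yes.

No, No, No, Yes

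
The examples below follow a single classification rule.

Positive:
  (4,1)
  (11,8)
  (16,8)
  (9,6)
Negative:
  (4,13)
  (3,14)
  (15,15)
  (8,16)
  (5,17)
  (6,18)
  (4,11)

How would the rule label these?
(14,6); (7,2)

Positive, Positive

'Positive' ⟺ first > second.
Positive: (14,6), since 14 > 6.
Positive: (7,2), since 7 > 2.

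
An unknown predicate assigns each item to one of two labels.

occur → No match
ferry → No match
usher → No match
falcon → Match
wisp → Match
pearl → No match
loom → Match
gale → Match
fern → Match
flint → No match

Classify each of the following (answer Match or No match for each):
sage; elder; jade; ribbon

The pattern is that an item is 'Match' exactly when: even length.
sage → length 4 → Match.
elder → length 5 → No match.
jade → length 4 → Match.
ribbon → length 6 → Match.

Match, No match, Match, Match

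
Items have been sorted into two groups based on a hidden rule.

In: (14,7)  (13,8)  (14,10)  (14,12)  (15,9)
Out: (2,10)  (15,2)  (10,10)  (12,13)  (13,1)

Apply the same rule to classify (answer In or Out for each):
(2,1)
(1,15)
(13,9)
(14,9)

Out, Out, In, In

The simplest hypothesis consistent with all the labels is: first > second AND sum ≥ 20.
(2,1): Out (2 > 1, 2+1 = 3).
(1,15): Out (1 < 15, 1+15 = 16).
(13,9): In (13 > 9, 13+9 = 22).
(14,9): In (14 > 9, 14+9 = 23).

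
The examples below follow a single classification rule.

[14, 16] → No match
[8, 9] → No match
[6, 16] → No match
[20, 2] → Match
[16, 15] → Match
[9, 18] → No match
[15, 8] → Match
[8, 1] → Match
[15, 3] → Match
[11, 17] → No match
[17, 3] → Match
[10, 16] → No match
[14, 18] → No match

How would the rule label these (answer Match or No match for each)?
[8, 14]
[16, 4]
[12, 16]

One predicate separates the groups cleanly: first > second.
[8, 14]: 8 < 14 — does not satisfy this, so No match. [16, 4]: 16 > 4 — checks out, so Match. [12, 16]: 12 < 16 — does not satisfy this, so No match.

No match, Match, No match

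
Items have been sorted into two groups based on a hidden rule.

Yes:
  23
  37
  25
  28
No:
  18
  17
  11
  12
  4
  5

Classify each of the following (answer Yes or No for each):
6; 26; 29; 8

The common property of the 'Yes' items is: at least 23. No 'No' item has it.
6: 6 < 23, lacks this property → No.
26: 26 ≥ 23, passes → Yes.
29: 29 ≥ 23, passes → Yes.
8: 8 < 23, lacks this property → No.

No, Yes, Yes, No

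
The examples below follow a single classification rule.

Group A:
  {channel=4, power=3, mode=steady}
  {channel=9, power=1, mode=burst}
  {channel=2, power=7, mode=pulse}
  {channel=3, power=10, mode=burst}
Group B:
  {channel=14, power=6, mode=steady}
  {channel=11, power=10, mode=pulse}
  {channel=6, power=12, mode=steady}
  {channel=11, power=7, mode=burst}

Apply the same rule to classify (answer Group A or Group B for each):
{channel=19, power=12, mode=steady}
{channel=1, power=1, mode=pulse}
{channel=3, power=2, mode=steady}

Group B, Group A, Group A

A rule that fits every label: power ≤ 10 AND channel ≤ 9 — true of each 'Group A' example, false of each 'Group B' one.
{channel=19, power=12, mode=steady} → power = 12, channel = 19 → Group B. {channel=1, power=1, mode=pulse} → power = 1, channel = 1 → Group A. {channel=3, power=2, mode=steady} → power = 2, channel = 3 → Group A.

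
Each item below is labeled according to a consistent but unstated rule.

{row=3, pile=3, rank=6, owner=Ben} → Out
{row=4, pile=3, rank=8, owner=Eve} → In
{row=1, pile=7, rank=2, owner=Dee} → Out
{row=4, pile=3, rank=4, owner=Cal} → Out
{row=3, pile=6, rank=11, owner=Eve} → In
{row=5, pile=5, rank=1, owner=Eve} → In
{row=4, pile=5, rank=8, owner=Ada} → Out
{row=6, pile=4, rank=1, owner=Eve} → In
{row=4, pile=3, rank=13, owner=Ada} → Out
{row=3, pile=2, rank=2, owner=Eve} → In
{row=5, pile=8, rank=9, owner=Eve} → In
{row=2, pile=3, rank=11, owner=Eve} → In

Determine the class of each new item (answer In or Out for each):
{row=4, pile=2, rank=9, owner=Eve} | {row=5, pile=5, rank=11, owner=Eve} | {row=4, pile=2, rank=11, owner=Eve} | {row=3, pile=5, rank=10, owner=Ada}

In, In, In, Out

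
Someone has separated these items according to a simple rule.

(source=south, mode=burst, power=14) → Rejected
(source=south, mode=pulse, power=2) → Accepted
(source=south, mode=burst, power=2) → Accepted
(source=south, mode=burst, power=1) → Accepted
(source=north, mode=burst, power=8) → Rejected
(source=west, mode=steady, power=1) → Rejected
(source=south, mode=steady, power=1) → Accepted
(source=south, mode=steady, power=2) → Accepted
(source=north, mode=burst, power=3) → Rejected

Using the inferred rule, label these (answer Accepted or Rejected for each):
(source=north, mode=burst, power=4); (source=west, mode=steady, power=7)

Rejected, Rejected

The simplest hypothesis consistent with all the labels is: source is south AND power ≤ 2.
Rejected: (source=north, mode=burst, power=4), since source is north, power = 4.
Rejected: (source=west, mode=steady, power=7), since source is west, power = 7.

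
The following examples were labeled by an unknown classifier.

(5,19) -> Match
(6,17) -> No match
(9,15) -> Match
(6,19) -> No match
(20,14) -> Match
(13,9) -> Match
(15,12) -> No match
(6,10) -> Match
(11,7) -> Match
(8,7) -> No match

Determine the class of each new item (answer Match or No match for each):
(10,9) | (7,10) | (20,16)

No match, No match, Match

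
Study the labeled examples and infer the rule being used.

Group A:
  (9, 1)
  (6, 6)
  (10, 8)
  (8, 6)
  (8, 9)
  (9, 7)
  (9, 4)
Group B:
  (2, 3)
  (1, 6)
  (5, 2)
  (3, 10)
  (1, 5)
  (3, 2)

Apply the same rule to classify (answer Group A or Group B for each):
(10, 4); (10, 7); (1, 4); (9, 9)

Group A, Group A, Group B, Group A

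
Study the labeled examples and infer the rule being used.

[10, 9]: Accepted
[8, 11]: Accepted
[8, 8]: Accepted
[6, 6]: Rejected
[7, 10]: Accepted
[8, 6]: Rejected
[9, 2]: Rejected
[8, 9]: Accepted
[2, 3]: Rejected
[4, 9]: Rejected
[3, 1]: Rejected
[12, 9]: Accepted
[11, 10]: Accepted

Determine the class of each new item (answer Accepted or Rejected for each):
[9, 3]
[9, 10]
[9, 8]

Rejected, Accepted, Accepted

The classifier is using: sum ≥ 16.
[9, 3] — 9+3 = 12, hence Rejected. [9, 10] — 9+10 = 19, hence Accepted. [9, 8] — 9+8 = 17, hence Accepted.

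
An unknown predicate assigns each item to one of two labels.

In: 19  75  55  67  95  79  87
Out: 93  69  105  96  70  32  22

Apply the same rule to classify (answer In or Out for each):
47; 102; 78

In, Out, Out

The rule appears to be: ≡ 3 (mod 4).
47: In (47 mod 4 = 3). 102: Out (102 mod 4 = 2). 78: Out (78 mod 4 = 2).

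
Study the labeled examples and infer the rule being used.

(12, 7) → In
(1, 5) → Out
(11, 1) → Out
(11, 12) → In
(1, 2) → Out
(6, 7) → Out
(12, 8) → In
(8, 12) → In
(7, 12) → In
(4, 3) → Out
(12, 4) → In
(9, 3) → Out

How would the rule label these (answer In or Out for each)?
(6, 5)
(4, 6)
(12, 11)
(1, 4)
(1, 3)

Out, Out, In, Out, Out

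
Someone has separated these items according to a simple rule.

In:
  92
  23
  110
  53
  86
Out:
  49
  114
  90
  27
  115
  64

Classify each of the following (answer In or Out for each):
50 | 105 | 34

In, Out, Out

Every 'In' example satisfies: ≡ 2 (mod 3). None of the 'Out' examples do.
50: In (50 mod 3 = 2).
105: Out (105 mod 3 = 0).
34: Out (34 mod 3 = 1).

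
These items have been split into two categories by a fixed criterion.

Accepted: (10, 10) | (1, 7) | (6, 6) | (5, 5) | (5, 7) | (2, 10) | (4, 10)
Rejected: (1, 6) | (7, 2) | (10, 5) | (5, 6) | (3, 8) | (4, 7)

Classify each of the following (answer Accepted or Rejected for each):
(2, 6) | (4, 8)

The classifier is using: sum is even.

Accepted, Accepted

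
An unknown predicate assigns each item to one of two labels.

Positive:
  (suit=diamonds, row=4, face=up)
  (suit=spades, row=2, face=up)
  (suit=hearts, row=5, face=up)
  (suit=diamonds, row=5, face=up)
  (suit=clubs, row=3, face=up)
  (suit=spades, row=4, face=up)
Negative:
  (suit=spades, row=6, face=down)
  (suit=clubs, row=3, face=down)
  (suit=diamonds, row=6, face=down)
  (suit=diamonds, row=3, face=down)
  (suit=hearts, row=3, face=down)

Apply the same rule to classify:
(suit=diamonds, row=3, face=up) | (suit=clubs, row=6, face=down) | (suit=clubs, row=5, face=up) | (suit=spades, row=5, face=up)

'Positive' ⟺ face is up.
(suit=diamonds, row=3, face=up): Positive (face is up). (suit=clubs, row=6, face=down): Negative (face is down). (suit=clubs, row=5, face=up): Positive (face is up). (suit=spades, row=5, face=up): Positive (face is up).

Positive, Negative, Positive, Positive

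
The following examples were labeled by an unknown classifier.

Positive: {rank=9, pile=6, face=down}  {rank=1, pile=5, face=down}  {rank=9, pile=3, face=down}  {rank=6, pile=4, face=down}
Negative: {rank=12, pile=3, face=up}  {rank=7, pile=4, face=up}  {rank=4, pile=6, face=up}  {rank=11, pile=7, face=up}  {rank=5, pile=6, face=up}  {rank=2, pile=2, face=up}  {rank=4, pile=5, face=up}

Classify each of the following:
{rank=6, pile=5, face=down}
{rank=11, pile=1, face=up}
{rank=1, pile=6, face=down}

Positive, Negative, Positive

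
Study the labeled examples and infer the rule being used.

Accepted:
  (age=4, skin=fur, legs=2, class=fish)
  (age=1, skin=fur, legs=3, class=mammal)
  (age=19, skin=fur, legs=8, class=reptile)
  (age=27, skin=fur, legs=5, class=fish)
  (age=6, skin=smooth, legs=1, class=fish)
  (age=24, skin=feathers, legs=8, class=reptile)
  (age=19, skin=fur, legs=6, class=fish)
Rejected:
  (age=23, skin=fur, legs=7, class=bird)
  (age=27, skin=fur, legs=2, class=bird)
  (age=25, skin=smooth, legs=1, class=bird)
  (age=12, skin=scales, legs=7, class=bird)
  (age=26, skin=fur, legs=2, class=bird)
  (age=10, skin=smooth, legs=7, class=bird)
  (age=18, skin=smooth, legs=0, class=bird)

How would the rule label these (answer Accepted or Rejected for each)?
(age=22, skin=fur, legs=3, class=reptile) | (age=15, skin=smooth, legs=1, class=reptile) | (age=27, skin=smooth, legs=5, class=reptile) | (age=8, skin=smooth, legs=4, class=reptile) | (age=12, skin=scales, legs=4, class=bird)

Accepted, Accepted, Accepted, Accepted, Rejected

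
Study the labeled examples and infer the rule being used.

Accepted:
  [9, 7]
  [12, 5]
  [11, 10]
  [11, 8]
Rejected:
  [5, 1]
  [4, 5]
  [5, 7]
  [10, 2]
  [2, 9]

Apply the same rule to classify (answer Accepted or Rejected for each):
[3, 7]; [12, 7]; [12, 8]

'Accepted' ⟺ sum ≥ 16.
[3, 7] → 3+7 = 10 → Rejected.
[12, 7] → 12+7 = 19 → Accepted.
[12, 8] → 12+8 = 20 → Accepted.

Rejected, Accepted, Accepted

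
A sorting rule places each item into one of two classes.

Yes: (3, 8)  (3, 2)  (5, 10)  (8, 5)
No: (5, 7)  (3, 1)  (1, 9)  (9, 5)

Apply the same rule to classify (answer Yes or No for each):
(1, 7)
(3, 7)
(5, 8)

No, No, Yes

Rule: sum is odd. This holds for each 'Yes' example and fails for each 'No' one.
No: (1, 7), since 1+7 = 8.
No: (3, 7), since 3+7 = 10.
Yes: (5, 8), since 5+8 = 13.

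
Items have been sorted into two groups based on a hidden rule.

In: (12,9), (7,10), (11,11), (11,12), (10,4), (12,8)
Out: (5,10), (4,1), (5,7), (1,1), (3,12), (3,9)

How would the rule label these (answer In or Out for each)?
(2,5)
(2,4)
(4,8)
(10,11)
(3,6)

One predicate separates the groups cleanly: first ≥ 7.
Out: (2,5), since first 2. Out: (2,4), since first 2. Out: (4,8), since first 4. In: (10,11), since first 10. Out: (3,6), since first 3.

Out, Out, Out, In, Out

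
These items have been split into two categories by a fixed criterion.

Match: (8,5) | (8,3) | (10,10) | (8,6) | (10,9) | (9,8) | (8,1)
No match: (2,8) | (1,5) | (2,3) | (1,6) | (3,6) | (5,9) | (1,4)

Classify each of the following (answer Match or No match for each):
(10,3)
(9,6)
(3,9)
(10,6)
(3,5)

The pattern is that an item is 'Match' exactly when: first ≥ 6.
Match: (10,3), since first 10. Match: (9,6), since first 9. No match: (3,9), since first 3. Match: (10,6), since first 10. No match: (3,5), since first 3.

Match, Match, No match, Match, No match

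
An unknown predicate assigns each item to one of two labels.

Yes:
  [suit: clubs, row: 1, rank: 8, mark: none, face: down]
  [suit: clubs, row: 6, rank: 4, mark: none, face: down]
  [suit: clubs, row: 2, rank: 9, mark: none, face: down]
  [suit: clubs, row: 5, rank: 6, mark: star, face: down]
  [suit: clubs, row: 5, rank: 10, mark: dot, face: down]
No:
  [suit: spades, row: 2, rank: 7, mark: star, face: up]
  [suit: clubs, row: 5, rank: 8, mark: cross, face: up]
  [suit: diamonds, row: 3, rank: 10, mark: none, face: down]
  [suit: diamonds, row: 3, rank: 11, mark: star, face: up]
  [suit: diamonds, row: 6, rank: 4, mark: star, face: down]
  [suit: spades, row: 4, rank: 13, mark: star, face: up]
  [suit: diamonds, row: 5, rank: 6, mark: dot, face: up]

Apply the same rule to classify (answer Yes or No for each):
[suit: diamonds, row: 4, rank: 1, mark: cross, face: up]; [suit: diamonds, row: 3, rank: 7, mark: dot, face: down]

No, No

All 'Yes' examples share one property — suit is clubs AND face is down — and every 'No' example lacks it.
[suit: diamonds, row: 4, rank: 1, mark: cross, face: up]: suit is diamonds, face is up — doesn't qualify, so No.
[suit: diamonds, row: 3, rank: 7, mark: dot, face: down]: suit is diamonds, face is down — doesn't qualify, so No.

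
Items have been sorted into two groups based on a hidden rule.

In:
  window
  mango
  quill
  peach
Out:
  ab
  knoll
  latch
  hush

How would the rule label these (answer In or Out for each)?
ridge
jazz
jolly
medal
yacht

In, Out, Out, In, Out

Every 'In' example satisfies: has ≥ 2 vowels. None of the 'Out' examples do.
ridge: In (2 vowels).
jazz: Out (1 vowel).
jolly: Out (1 vowel).
medal: In (2 vowels).
yacht: Out (1 vowel).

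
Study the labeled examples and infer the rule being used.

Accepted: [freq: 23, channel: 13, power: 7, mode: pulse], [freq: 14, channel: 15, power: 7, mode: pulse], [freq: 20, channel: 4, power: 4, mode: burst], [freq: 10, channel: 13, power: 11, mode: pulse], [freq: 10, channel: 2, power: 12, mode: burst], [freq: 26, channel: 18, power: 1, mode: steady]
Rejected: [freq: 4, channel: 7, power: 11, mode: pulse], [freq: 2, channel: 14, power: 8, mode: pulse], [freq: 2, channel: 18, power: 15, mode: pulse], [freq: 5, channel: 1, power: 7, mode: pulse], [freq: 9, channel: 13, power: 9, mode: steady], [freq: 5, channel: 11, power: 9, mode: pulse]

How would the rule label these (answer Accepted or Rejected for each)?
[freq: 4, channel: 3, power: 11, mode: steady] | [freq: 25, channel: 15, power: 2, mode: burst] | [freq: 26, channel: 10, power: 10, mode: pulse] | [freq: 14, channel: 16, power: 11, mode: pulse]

Rejected, Accepted, Accepted, Accepted

Rule: freq ≥ 10. This holds for each 'Accepted' example and fails for each 'Rejected' one.
[freq: 4, channel: 3, power: 11, mode: steady]: freq = 4 — doesn't qualify, so Rejected.
[freq: 25, channel: 15, power: 2, mode: burst]: freq = 25 — passes, so Accepted.
[freq: 26, channel: 10, power: 10, mode: pulse]: freq = 26 — passes, so Accepted.
[freq: 14, channel: 16, power: 11, mode: pulse]: freq = 14 — passes, so Accepted.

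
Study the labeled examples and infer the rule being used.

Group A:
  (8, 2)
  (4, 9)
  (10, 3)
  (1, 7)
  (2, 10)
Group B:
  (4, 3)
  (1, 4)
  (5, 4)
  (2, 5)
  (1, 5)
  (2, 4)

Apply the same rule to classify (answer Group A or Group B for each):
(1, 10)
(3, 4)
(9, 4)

Rule: max ≥ 7. This holds for each 'Group A' example and fails for each 'Group B' one.
(1, 10): max 10, qualifies → Group A.
(3, 4): max 4, doesn't match → Group B.
(9, 4): max 9, qualifies → Group A.

Group A, Group B, Group A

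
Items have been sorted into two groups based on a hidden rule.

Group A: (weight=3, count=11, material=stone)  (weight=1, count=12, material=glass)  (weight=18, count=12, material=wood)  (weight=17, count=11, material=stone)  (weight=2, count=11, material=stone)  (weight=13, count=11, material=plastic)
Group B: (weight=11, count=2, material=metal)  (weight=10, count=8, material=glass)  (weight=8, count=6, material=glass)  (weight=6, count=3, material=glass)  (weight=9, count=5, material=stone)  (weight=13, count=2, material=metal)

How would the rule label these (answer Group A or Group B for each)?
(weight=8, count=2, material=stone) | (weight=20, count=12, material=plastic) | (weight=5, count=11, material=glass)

Group B, Group A, Group A

The pattern is that an item is 'Group A' exactly when: count ≥ 11.
(weight=8, count=2, material=stone): Group B (count = 2).
(weight=20, count=12, material=plastic): Group A (count = 12).
(weight=5, count=11, material=glass): Group A (count = 11).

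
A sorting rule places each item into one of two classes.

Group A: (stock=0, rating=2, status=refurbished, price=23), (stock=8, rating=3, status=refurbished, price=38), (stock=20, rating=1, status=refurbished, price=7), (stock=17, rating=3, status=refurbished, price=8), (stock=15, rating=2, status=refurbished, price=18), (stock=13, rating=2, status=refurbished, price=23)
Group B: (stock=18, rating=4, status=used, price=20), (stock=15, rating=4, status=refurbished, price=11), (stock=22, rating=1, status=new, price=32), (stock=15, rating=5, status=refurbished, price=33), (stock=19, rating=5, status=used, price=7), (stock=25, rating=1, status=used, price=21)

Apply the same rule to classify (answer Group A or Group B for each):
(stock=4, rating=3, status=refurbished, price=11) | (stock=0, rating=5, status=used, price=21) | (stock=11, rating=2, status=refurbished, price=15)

Group A, Group B, Group A

The pattern is that an item is 'Group A' exactly when: status is refurbished AND rating ≤ 3.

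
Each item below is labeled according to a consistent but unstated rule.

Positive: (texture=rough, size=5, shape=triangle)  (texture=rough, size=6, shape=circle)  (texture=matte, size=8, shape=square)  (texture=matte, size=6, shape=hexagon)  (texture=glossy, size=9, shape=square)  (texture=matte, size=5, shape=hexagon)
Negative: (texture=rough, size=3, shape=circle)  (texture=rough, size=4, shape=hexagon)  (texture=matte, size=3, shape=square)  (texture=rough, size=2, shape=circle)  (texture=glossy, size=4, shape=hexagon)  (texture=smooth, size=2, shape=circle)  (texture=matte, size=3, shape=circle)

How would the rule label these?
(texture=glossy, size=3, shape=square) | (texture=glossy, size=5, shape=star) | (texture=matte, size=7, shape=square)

Negative, Positive, Positive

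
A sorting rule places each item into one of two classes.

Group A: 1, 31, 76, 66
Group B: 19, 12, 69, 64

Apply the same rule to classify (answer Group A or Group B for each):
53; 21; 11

Group B, Group A, Group A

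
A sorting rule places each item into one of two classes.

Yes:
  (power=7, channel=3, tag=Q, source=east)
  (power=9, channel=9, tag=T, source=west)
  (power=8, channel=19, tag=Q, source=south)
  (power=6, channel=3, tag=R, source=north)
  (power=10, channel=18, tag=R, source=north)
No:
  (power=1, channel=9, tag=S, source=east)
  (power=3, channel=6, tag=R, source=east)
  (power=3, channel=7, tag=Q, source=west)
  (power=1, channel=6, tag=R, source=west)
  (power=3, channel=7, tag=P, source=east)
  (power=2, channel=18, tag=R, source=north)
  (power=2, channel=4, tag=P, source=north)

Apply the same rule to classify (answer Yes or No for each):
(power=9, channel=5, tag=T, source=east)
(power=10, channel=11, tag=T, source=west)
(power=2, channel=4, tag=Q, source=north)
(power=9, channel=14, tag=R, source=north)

One predicate separates the groups cleanly: power ≥ 6.
(power=9, channel=5, tag=T, source=east): power = 9, qualifies → Yes. (power=10, channel=11, tag=T, source=west): power = 10, qualifies → Yes. (power=2, channel=4, tag=Q, source=north): power = 2, does not fit → No. (power=9, channel=14, tag=R, source=north): power = 9, qualifies → Yes.

Yes, Yes, No, Yes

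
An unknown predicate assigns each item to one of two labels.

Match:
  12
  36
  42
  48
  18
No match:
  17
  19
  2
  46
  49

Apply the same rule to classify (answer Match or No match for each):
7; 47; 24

No match, No match, Match

Rule: multiple of 3. This holds for each 'Match' example and fails for each 'No match' one.
No match: 7, since 7 = 3·2 + 1.
No match: 47, since 47 = 3·15 + 2.
Match: 24, since 24 = 3·8.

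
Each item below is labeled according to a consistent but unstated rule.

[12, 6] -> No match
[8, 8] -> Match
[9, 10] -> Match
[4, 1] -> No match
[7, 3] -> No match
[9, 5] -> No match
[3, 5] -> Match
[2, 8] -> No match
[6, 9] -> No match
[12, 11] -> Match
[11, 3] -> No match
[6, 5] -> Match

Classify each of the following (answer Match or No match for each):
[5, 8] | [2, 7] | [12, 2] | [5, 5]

No match, No match, No match, Match

'Match' ⟺ |first − second| ≤ 2.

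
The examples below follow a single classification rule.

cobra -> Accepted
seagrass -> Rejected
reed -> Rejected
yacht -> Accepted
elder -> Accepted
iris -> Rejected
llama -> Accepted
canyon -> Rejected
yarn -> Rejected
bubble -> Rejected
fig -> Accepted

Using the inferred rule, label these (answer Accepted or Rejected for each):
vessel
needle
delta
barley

Rejected, Rejected, Accepted, Rejected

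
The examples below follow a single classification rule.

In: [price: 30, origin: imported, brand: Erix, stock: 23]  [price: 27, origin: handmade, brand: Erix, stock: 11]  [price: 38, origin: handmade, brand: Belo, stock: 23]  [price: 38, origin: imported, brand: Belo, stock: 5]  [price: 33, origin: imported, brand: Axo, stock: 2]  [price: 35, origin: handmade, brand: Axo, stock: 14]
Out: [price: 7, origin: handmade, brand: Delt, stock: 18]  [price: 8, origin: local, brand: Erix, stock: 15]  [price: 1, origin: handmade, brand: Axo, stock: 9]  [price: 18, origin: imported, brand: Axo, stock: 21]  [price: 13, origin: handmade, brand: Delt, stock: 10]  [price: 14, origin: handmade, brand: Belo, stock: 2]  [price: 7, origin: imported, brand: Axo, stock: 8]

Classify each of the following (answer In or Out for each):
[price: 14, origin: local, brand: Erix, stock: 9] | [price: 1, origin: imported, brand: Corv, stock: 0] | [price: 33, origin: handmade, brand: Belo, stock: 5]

Out, Out, In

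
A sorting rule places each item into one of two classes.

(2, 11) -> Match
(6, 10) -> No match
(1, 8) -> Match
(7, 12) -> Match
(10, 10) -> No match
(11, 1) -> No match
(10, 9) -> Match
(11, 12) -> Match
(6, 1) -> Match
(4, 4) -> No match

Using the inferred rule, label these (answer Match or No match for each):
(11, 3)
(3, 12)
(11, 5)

No match, Match, No match

The pattern is that an item is 'Match' exactly when: sum is odd.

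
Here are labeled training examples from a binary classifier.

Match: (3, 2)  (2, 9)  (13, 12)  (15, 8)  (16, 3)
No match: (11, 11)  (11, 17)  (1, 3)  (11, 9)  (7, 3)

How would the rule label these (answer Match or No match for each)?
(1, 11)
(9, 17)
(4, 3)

The pattern is that an item is 'Match' exactly when: sum is odd.

No match, No match, Match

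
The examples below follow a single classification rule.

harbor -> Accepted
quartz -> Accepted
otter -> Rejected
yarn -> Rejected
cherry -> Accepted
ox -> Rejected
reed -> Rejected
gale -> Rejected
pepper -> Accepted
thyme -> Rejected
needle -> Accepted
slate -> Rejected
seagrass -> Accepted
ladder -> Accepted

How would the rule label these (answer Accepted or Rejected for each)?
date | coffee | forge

Rejected, Accepted, Rejected

One predicate separates the groups cleanly: length ≥ 6.
date: Rejected (length 4).
coffee: Accepted (length 6).
forge: Rejected (length 5).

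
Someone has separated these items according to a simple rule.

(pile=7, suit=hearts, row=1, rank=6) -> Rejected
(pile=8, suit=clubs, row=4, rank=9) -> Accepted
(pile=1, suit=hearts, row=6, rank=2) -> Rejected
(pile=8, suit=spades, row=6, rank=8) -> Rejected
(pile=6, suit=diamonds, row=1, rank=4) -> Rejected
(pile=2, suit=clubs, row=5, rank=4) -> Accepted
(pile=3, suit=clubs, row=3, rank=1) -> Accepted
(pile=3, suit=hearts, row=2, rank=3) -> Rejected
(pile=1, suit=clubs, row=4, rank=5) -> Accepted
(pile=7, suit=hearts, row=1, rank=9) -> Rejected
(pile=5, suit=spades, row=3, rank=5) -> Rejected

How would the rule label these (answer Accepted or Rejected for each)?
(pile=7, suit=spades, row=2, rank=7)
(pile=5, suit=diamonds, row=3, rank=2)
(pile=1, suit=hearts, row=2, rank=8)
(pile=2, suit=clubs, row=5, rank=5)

Rejected, Rejected, Rejected, Accepted

All 'Accepted' examples share one property — suit is clubs — and every 'Rejected' example lacks it.
(pile=7, suit=spades, row=2, rank=7): Rejected (suit is spades). (pile=5, suit=diamonds, row=3, rank=2): Rejected (suit is diamonds). (pile=1, suit=hearts, row=2, rank=8): Rejected (suit is hearts). (pile=2, suit=clubs, row=5, rank=5): Accepted (suit is clubs).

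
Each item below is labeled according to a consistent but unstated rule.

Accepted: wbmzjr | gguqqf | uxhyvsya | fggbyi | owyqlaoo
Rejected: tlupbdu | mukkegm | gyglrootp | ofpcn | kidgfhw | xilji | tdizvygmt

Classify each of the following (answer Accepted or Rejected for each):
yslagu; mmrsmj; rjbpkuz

Accepted, Accepted, Rejected

The distinguishing property — even length — holds for all the 'Accepted' cases and none of the 'Rejected' cases.
yslagu: length 6, satisfies this → Accepted.
mmrsmj: length 6, satisfies this → Accepted.
rjbpkuz: length 7, fails the rule → Rejected.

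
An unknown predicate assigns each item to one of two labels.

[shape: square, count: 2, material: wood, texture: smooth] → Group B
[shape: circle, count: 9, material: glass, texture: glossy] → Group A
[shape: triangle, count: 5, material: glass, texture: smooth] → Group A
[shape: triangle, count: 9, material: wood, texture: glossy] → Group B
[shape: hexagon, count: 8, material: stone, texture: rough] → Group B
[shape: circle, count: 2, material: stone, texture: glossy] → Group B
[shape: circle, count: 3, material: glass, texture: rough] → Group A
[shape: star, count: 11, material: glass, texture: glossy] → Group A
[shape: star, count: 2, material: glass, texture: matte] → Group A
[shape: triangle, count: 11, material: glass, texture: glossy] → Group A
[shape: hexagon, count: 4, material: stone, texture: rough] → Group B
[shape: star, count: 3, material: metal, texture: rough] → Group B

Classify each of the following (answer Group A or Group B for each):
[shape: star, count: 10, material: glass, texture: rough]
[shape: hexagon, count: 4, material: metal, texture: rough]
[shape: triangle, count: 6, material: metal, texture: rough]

The common property of the 'Group A' items is: material is glass. No 'Group B' item has it.
[shape: star, count: 10, material: glass, texture: rough]: material is glass — has this property, so Group A.
[shape: hexagon, count: 4, material: metal, texture: rough]: material is metal — fails this test, so Group B.
[shape: triangle, count: 6, material: metal, texture: rough]: material is metal — fails this test, so Group B.

Group A, Group B, Group B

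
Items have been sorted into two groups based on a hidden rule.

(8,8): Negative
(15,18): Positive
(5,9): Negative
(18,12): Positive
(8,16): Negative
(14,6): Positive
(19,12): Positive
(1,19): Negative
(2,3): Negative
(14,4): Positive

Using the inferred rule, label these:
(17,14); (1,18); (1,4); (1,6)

The pattern is that an item is 'Positive' exactly when: first ≥ 9.

Positive, Negative, Negative, Negative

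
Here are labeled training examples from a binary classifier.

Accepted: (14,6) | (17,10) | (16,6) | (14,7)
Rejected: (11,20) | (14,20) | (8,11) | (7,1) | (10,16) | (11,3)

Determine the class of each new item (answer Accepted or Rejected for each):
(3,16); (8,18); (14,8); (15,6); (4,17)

The rule appears to be: first > second AND sum ≥ 19.
(3,16) — 3 < 16, 3+16 = 19, hence Rejected.
(8,18) — 8 < 18, 8+18 = 26, hence Rejected.
(14,8) — 14 > 8, 14+8 = 22, hence Accepted.
(15,6) — 15 > 6, 15+6 = 21, hence Accepted.
(4,17) — 4 < 17, 4+17 = 21, hence Rejected.

Rejected, Rejected, Accepted, Accepted, Rejected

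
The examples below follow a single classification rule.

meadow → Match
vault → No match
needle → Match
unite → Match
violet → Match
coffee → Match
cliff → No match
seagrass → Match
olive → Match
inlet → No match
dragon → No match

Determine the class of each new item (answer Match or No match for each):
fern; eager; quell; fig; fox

No match, Match, No match, No match, No match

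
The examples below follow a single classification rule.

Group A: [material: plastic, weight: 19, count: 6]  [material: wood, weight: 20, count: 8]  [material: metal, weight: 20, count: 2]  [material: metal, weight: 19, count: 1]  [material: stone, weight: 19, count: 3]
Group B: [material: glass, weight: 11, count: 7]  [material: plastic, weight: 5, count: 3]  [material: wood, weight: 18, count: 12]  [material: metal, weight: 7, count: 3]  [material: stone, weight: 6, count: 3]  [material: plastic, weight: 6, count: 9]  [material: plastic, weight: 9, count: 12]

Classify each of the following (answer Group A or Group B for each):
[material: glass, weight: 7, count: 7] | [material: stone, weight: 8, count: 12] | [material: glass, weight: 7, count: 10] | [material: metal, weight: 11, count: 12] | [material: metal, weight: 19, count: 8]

Group B, Group B, Group B, Group B, Group A

The simplest hypothesis consistent with all the labels is: weight ≥ 19.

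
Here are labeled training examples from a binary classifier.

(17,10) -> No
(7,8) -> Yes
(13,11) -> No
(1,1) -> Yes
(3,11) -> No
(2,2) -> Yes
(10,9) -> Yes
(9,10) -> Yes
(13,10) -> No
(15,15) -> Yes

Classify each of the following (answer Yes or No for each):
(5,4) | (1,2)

The rule appears to be: |first − second| ≤ 1.
(5,4): Yes (|5−4| = 1).
(1,2): Yes (|1−2| = 1).

Yes, Yes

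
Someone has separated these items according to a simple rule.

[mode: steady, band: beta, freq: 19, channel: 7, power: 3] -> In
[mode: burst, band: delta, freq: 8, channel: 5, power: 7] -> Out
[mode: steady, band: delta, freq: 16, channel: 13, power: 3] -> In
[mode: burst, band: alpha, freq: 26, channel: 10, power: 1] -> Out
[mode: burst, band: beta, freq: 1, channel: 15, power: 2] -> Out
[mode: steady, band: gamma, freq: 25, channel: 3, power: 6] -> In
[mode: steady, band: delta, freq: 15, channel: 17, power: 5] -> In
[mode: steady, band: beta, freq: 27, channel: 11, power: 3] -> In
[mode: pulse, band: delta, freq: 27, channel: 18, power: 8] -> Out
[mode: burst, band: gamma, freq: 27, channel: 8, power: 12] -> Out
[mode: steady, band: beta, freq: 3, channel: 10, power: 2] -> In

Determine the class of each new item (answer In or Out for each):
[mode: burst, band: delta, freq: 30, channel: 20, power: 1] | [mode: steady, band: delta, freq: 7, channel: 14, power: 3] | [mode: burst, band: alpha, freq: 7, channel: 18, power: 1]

Out, In, Out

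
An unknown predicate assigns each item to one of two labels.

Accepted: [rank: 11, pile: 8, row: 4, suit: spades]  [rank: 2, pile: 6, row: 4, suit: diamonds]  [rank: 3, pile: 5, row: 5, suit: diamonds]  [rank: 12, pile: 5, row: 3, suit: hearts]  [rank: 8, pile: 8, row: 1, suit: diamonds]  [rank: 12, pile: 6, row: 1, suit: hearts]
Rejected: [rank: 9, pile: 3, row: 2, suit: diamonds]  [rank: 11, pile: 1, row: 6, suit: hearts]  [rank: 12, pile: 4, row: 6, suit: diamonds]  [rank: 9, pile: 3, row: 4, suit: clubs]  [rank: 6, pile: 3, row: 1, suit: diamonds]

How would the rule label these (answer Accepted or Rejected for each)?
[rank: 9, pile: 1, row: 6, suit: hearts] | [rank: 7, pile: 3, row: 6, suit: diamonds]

The rule appears to be: pile ≥ 5.
[rank: 9, pile: 1, row: 6, suit: hearts] → pile = 1 → Rejected. [rank: 7, pile: 3, row: 6, suit: diamonds] → pile = 3 → Rejected.

Rejected, Rejected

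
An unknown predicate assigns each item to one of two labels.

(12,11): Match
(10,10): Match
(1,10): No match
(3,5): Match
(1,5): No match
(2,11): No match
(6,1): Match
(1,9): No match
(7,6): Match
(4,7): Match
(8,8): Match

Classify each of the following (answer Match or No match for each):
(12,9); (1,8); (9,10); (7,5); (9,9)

Match, No match, Match, Match, Match

A rule that fits every label: first ≥ 3 — true of each 'Match' example, false of each 'No match' one.
(12,9): first 12, passes → Match.
(1,8): first 1, does not satisfy this → No match.
(9,10): first 9, passes → Match.
(7,5): first 7, passes → Match.
(9,9): first 9, passes → Match.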